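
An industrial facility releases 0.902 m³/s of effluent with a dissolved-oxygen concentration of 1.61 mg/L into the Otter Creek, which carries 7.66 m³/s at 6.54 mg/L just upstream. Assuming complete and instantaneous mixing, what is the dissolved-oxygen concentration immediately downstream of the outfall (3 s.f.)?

6.02 mg/L

Flow-weighted mixing: C = (Q_r C_r + Q_w C_w)/(Q_r + Q_w)
= (7.66×6.54 + 0.902×1.61)/(7.66 + 0.902) = 51.55/8.562 = 6.021 mg/L.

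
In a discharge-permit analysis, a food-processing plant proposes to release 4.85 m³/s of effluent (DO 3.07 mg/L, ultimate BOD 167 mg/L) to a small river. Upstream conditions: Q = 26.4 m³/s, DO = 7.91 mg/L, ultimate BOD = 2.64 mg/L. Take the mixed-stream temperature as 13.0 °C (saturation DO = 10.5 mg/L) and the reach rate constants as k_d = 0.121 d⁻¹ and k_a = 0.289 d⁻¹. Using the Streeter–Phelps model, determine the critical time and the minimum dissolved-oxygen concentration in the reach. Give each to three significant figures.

Mixed DO = (26.4×7.91 + 4.85×3.07)/(26.4+4.85) = 223.7/31.25 = 7.159 mg/L.
Mixed L₀ = (26.4×2.64 + 4.85×167)/(31.25) = 879.6/31.25 = 28.15 mg/L.
Initial deficit D₀ = C_s − DO₀ = 10.5 − 7.159 = 3.341 mg/L.
t_c = (1/0.1680) ln[(0.289/0.121)(1 − 3.341×0.1680/(0.121×28.15))] = 5.952 × ln(1.995) = 4.110 d.
D_c = (0.121/0.289) × 28.15 × e^(−0.121×4.110) = 0.4187 × 28.15 × 0.6081 = 7.167 mg/L.
Minimum DO = 10.5 − 7.167 = 3.333 mg/L.

t_c ≈ 4.11 d; minimum DO ≈ 3.33 mg/L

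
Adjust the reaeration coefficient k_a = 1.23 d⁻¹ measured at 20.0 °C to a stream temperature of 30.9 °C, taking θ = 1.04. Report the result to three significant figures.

k_a ≈ 1.89 d⁻¹

k_a(T₂) = k_a(T₁) · θ^(T₂−T₁) = 1.23 × 1.04^(30.9−20.0)
= 1.23 × 1.04^10.9 = 1.23 × 1.533 = 1.886 d⁻¹.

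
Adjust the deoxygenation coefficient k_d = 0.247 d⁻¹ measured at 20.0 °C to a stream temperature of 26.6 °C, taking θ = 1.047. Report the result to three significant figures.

k_d(T₂) = k_d(T₁) · θ^(T₂−T₁) = 0.247 × 1.047^(26.6−20.0)
= 0.247 × 1.047^6.60 = 0.247 × 1.354 = 0.3345 d⁻¹.

k_d ≈ 0.334 d⁻¹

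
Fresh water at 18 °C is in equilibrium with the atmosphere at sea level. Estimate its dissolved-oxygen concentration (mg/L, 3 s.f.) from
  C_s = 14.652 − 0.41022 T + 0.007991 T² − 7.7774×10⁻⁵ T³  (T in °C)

C_s ≈ 9.40 mg/L

C_s = 14.652 − 0.41022×18 + 0.007991×18² − 7.7774×10⁻⁵×18³ = 9.404 mg/L.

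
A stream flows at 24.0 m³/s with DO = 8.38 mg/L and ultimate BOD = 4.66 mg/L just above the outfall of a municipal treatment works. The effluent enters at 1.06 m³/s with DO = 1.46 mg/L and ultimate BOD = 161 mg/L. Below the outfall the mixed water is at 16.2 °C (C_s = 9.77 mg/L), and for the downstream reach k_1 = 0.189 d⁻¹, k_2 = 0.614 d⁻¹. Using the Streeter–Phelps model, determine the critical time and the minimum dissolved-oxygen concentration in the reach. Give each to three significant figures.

t_c ≈ 1.81 d; minimum DO ≈ 7.31 mg/L

Mixed DO = (24.0×8.38 + 1.06×1.46)/(24.0+1.06) = 202.7/25.06 = 8.087 mg/L.
Mixed L₀ = (24.0×4.66 + 1.06×161)/(25.06) = 282.5/25.06 = 11.27 mg/L.
Initial deficit D₀ = C_s − DO₀ = 9.77 − 8.087 = 1.683 mg/L.
t_c = (1/0.4250) ln[(0.614/0.189)(1 − 1.683×0.4250/(0.189×11.27))] = 2.353 × ln(2.158) = 1.810 d.
D_c = (0.189/0.614) × 11.27 × e^(−0.189×1.810) = 0.3078 × 11.27 × 0.7103 = 2.465 mg/L.
Minimum DO = 9.77 − 2.465 = 7.305 mg/L.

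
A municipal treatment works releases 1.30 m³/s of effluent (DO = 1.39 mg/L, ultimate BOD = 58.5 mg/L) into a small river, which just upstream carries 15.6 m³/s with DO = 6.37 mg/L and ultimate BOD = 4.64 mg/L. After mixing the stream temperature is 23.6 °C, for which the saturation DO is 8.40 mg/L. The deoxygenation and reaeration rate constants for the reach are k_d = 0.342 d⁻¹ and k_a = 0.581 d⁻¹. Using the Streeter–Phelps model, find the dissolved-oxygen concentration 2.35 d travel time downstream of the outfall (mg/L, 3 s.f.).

DO ≈ 5.37 mg/L

Mixed DO = (15.6×6.37 + 1.30×1.39)/(15.6+1.30) = 101.2/16.90 = 5.987 mg/L.
Mixed L₀ = (15.6×4.64 + 1.30×58.5)/(16.90) = 148.4/16.90 = 8.783 mg/L.
Initial deficit D₀ = C_s − DO₀ = 8.40 − 5.987 = 2.413 mg/L.
D(2.35) = [0.342×8.783/(0.581−0.342)](e^(−0.342×2.35) − e^(−0.581×2.35)) + 2.413 e^(−0.581×2.35)
= 12.57 × (0.4477 − 0.2553) + 2.413 × 0.2553 = 3.034 mg/L.
DO = 8.40 − 3.034 = 5.366 mg/L.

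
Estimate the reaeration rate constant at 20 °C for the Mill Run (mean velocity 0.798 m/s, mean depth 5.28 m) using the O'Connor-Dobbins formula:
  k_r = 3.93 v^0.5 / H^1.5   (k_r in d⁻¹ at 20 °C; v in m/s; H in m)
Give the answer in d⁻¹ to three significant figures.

k_r ≈ 0.289 d⁻¹

k_r = 3.93 × 0.798^0.5 / 5.28^1.5 = 3.93 × 0.8933 / 12.13 = 0.2894 d⁻¹.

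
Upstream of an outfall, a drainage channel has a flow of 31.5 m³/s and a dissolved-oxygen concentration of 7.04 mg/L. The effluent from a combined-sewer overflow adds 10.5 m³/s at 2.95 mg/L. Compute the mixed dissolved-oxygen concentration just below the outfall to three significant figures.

6.02 mg/L

Flow-weighted mixing: C = (Q_r C_r + Q_w C_w)/(Q_r + Q_w)
= (31.5×7.04 + 10.5×2.95)/(31.5 + 10.5) = 252.7/42.00 = 6.018 mg/L.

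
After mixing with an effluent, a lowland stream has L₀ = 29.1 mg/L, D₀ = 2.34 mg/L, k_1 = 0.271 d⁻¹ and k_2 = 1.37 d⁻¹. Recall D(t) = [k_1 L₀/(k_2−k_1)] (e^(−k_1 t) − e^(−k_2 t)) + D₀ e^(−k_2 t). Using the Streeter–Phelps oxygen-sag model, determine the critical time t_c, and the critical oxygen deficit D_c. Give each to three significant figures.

t_c = [1/(k_2−k_1)] ln[(k_2/k_1)(1 − D₀(k_2−k_1)/(k_1 L₀))]
= [1/(1.37−0.271)] ln[(1.37/0.271)(1 − 2.34×1.099/(0.271×29.1))]
= (1/1.099) ln[5.055 × 0.6739] = 0.9099 × ln(3.407) = 0.9099 × 1.226 = 1.115 d.
L(t_c) = L₀ e^(−k_1 t_c) = 29.1 × 0.7391 = 21.51 mg/L, and at the critical point k_2 D_c = k_1 L, so D_c = (0.271/1.37) × 21.51 = 4.255 mg/L.

t_c ≈ 1.12 d; D_c ≈ 4.25 mg/L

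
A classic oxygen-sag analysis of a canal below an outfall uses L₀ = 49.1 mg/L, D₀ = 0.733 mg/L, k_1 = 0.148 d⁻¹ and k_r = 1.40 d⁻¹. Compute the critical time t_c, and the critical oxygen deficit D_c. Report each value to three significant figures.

t_c = [1/(k_r−k_1)] ln[(k_r/k_1)(1 − D₀(k_r−k_1)/(k_1 L₀))]
= [1/(1.40−0.148)] ln[(1.40/0.148)(1 − 0.733×1.252/(0.148×49.1))]
= (1/1.252) ln[9.459 × 0.8737] = 0.7987 × ln(8.265) = 0.7987 × 2.112 = 1.687 d.
L(t_c) = L₀ e^(−k_1 t_c) = 49.1 × 0.7791 = 38.25 mg/L, and at the critical point k_r D_c = k_1 L, so D_c = (0.148/1.40) × 38.25 = 4.044 mg/L.

t_c ≈ 1.69 d; D_c ≈ 4.04 mg/L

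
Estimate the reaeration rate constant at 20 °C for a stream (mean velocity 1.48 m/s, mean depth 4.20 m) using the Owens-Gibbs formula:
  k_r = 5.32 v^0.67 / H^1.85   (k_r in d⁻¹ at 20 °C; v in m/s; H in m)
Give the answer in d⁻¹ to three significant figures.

k_r ≈ 0.486 d⁻¹

k_r = 5.32 × 1.48^0.67 / 4.20^1.85 = 5.32 × 1.300 / 14.22 = 0.4864 d⁻¹.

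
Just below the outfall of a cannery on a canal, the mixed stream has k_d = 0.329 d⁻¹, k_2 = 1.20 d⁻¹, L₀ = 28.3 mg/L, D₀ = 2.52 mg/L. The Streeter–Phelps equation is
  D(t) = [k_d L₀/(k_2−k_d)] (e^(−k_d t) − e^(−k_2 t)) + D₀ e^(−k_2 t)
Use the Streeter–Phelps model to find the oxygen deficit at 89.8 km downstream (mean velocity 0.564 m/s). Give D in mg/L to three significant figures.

Travel time t = x/v = 89.8 km / (0.564 m/s) = 89800 m / 0.564 m/s = 159200 s = 1.843 d.
k_d L₀/(k_2−k_d) = 0.329×28.3/(1.20−0.329) = 9.311/0.8710 = 10.69 mg/L.
e^(−k_d t) = e^(−0.329×1.843) = 0.5454; e^(−k_2 t) = e^(−1.20×1.843) = 0.1095.
D = 10.69 × (0.5454 − 0.1095) + 2.52 × 0.1095 = 4.659 + 0.2761 = 4.935 mg/L.

D ≈ 4.93 mg/L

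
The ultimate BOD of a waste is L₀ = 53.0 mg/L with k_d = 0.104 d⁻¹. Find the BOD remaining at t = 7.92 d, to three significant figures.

L ≈ 23.3 mg/L

L_t = L₀ e^(−k_d t) = 53.0 × e^(−0.104×7.92) = 53.0 × 0.4388 = 23.26 mg/L.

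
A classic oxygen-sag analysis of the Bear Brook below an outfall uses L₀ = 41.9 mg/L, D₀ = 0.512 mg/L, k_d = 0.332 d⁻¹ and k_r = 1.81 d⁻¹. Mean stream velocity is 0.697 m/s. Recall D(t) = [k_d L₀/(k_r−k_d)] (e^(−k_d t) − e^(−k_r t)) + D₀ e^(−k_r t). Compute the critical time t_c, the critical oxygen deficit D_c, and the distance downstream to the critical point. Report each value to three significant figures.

With k_r/k_d = 5.452 and 1 − D₀(k_r−k_d)/(k_d L₀) = 0.9456,
t_c = ln(5.452 × 0.9456) / (1.81 − 0.332) = ln(5.155) / 1.478 = 1.640/1.478 = 1.110 d.
D_c = (k_d/k_r) L₀ e^(−k_d t_c) = (0.332/1.81) × 41.9 × e^(−0.332×1.110) = 0.1834 × 41.9 × 0.6918 = 5.317 mg/L.
x_c = v t_c = 0.697 m/s × 1.110 d × 86400 s/d = 66820 m ≈ 66.8 km.

t_c ≈ 1.11 d; D_c ≈ 5.32 mg/L; x_c ≈ 66.8 km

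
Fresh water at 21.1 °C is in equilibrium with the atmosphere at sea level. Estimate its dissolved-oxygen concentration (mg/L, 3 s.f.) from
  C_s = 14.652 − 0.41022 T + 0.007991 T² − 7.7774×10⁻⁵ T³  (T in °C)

C_s = 14.652 − 0.41022×21.1 + 0.007991×21.1² − 7.7774×10⁻⁵×21.1³ = 8.823 mg/L.

C_s ≈ 8.82 mg/L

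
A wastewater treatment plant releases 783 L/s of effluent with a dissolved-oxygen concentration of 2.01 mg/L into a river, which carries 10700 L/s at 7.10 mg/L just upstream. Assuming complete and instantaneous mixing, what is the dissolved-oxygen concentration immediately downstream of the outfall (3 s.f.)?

6.75 mg/L

Flow-weighted mixing: C = (Q_r C_r + Q_w C_w)/(Q_r + Q_w)
= (10700×7.10 + 783×2.01)/(10700 + 783) = 77540/11480 = 6.753 mg/L.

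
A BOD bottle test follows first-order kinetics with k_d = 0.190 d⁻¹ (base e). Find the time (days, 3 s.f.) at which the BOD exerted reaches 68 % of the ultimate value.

t ≈ 6.00 d

y/L₀ = 1 − e^(−k_d t) = 0.68 ⇒ e^(−k_d t) = 0.320
t = −ln(0.320) / 0.190 = 1.139 / 0.190 = 5.997 d.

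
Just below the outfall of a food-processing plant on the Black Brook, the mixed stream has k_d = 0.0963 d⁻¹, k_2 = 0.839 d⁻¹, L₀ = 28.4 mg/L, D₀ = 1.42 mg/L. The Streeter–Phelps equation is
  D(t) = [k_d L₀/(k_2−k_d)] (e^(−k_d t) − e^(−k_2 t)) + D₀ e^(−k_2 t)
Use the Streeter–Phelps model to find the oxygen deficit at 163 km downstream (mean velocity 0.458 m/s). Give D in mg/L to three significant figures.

Travel time t = x/v = 163 km / (0.458 m/s) = 163000 m / 0.458 m/s = 355900 s = 4.119 d.
k_d L₀/(k_2−k_d) = 0.0963×28.4/(0.839−0.0963) = 2.735/0.7427 = 3.682 mg/L.
e^(−k_d t) = e^(−0.0963×4.119) = 0.6726; e^(−k_2 t) = e^(−0.839×4.119) = 0.03156.
D = 3.682 × (0.6726 − 0.03156) + 1.42 × 0.03156 = 2.360 + 0.04481 = 2.405 mg/L.

D ≈ 2.41 mg/L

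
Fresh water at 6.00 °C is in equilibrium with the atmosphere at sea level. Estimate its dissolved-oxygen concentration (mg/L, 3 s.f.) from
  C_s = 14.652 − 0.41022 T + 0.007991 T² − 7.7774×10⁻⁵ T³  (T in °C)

C_s = 14.652 − 0.41022×6.00 + 0.007991×6.00² − 7.7774×10⁻⁵×6.00³ = 12.46 mg/L.

C_s ≈ 12.5 mg/L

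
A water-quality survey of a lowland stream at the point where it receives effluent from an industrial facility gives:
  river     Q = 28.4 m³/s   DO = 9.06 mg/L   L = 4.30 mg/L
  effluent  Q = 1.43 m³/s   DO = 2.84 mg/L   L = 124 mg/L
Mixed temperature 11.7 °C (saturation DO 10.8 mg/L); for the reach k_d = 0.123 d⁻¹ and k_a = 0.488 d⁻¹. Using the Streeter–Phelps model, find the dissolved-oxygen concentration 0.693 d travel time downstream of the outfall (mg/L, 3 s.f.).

Mixed DO = (28.4×9.06 + 1.43×2.84)/(28.4+1.43) = 261.4/29.83 = 8.762 mg/L.
Mixed L₀ = (28.4×4.30 + 1.43×124)/(29.83) = 299.4/29.83 = 10.04 mg/L.
Initial deficit D₀ = C_s − DO₀ = 10.8 − 8.762 = 2.038 mg/L.
D(0.693) = [0.123×10.04/(0.488−0.123)](e^(−0.123×0.693) − e^(−0.488×0.693)) + 2.038 e^(−0.488×0.693)
= 3.383 × (0.9183 − 0.7131) + 2.038 × 0.7131 = 2.148 mg/L.
DO = 10.8 − 2.148 = 8.652 mg/L.

DO ≈ 8.65 mg/L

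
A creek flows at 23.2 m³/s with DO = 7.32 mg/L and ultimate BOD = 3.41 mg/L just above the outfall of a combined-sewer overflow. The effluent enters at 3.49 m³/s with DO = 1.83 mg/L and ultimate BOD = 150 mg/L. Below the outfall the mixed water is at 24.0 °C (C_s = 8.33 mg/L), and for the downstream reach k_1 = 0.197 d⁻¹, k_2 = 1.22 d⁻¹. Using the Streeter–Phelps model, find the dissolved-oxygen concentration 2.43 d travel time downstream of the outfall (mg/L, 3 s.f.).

DO ≈ 5.77 mg/L

Mixed DO = (23.2×7.32 + 3.49×1.83)/(23.2+3.49) = 176.2/26.69 = 6.602 mg/L.
Mixed L₀ = (23.2×3.41 + 3.49×150)/(26.69) = 602.6/26.69 = 22.58 mg/L.
Initial deficit D₀ = C_s − DO₀ = 8.33 − 6.602 = 1.728 mg/L.
D(2.43) = [0.197×22.58/(1.22−0.197)](e^(−0.197×2.43) − e^(−1.22×2.43)) + 1.728 e^(−1.22×2.43)
= 4.348 × (0.6196 − 0.05158) + 1.728 × 0.05158 = 2.559 mg/L.
DO = 8.33 − 2.559 = 5.771 mg/L.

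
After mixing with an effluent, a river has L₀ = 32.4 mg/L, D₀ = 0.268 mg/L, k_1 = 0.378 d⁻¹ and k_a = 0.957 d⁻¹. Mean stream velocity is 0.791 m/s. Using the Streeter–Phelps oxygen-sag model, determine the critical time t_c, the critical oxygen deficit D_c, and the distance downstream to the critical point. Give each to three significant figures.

t_c ≈ 1.58 d; D_c ≈ 7.04 mg/L; x_c ≈ 108 km

t_c = [1/(k_a−k_1)] ln[(k_a/k_1)(1 − D₀(k_a−k_1)/(k_1 L₀))]
= [1/(0.957−0.378)] ln[(0.957/0.378)(1 − 0.268×0.5790/(0.378×32.4))]
= (1/0.5790) ln[2.532 × 0.9873] = 1.727 × ln(2.500) = 1.727 × 0.9162 = 1.582 d.
L(t_c) = L₀ e^(−k_1 t_c) = 32.4 × 0.5498 = 17.82 mg/L, and at the critical point k_a D_c = k_1 L, so D_c = (0.378/0.957) × 17.82 = 7.037 mg/L.
x_c = v t_c = 0.791 m/s × 1.582 d × 86400 s/d = 108100 m ≈ 108 km.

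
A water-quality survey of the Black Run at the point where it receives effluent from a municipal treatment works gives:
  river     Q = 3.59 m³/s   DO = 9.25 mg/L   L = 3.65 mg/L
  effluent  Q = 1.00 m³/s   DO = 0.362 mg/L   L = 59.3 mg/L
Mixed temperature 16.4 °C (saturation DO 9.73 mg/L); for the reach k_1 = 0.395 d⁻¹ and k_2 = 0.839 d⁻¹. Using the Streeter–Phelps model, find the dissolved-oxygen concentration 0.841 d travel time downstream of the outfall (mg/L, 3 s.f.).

DO ≈ 5.40 mg/L

Mixed DO = (3.59×9.25 + 1.00×0.362)/(3.59+1.00) = 33.57/4.590 = 7.314 mg/L.
Mixed L₀ = (3.59×3.65 + 1.00×59.3)/(4.590) = 72.40/4.590 = 15.77 mg/L.
Initial deficit D₀ = C_s − DO₀ = 9.73 − 7.314 = 2.416 mg/L.
D(0.841) = [0.395×15.77/(0.839−0.395)](e^(−0.395×0.841) − e^(−0.839×0.841)) + 2.416 e^(−0.839×0.841)
= 14.03 × (0.7173 − 0.4938) + 2.416 × 0.4938 = 4.330 mg/L.
DO = 9.73 − 4.330 = 5.400 mg/L.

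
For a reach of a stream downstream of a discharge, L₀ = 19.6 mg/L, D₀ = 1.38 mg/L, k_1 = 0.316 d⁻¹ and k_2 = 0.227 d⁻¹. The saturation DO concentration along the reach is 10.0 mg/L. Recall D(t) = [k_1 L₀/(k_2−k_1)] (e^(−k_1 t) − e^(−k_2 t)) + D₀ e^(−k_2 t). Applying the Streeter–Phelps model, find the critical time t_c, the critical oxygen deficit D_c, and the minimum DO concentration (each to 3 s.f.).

t_c ≈ 3.50 d; D_c ≈ 9.04 mg/L; min DO ≈ 0.961 mg/L

t_c = [1/(k_2−k_1)] ln[(k_2/k_1)(1 − D₀(k_2−k_1)/(k_1 L₀))]
= [1/(0.227−0.316)] ln[(0.227/0.316)(1 − 1.38×-0.08900/(0.316×19.6))]
= (1/-0.08900) ln[0.7184 × 1.020] = -11.24 × ln(0.7326) = -11.24 × -0.3112 = 3.496 d.
L(t_c) = L₀ e^(−k_1 t_c) = 19.6 × 0.3313 = 6.493 mg/L, and at the critical point k_2 D_c = k_1 L, so D_c = (0.316/0.227) × 6.493 = 9.039 mg/L.
Minimum DO = C_s − D_c = 10.0 − 9.039 = 0.9611 mg/L.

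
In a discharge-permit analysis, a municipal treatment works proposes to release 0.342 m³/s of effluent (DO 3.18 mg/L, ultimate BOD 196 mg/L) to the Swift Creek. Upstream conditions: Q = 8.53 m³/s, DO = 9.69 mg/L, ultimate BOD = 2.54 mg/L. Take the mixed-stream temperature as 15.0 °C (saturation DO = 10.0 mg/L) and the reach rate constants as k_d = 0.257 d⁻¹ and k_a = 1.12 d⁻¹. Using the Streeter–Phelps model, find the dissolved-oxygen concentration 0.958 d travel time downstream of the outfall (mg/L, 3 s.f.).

DO ≈ 8.50 mg/L

Mixed DO = (8.53×9.69 + 0.342×3.18)/(8.53+0.342) = 83.74/8.872 = 9.439 mg/L.
Mixed L₀ = (8.53×2.54 + 0.342×196)/(8.872) = 88.70/8.872 = 9.998 mg/L.
Initial deficit D₀ = C_s − DO₀ = 10.0 − 9.439 = 0.5609 mg/L.
D(0.958) = [0.257×9.998/(1.12−0.257)](e^(−0.257×0.958) − e^(−1.12×0.958)) + 0.5609 e^(−1.12×0.958)
= 2.977 × (0.7818 − 0.3420) + 0.5609 × 0.3420 = 1.501 mg/L.
DO = 10.0 − 1.501 = 8.499 mg/L.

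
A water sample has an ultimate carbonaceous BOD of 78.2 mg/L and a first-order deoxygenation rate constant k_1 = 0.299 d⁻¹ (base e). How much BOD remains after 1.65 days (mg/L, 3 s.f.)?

L ≈ 47.7 mg/L

L_t = L₀ e^(−k_1 t) = 78.2 × e^(−0.299×1.65) = 78.2 × 0.6106 = 47.75 mg/L.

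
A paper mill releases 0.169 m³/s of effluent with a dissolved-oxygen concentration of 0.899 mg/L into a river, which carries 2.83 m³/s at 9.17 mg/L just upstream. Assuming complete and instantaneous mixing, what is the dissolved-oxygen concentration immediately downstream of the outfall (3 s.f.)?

8.70 mg/L

Flow-weighted mixing: C = (Q_r C_r + Q_w C_w)/(Q_r + Q_w)
= (2.83×9.17 + 0.169×0.899)/(2.83 + 0.169) = 26.10/2.999 = 8.704 mg/L.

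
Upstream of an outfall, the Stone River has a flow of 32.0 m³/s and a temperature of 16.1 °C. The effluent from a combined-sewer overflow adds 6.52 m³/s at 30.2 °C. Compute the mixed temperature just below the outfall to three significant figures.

18.5 °C

Flow-weighted mixing: C = (Q_r C_r + Q_w C_w)/(Q_r + Q_w)
= (32.0×16.1 + 6.52×30.2)/(32.0 + 6.52) = 712.1/38.52 = 18.49 °C.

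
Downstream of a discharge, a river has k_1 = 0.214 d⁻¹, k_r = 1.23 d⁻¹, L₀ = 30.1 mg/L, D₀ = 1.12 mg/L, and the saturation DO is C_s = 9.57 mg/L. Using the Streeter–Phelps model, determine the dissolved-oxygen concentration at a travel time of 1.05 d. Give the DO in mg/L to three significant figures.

k_1 L₀/(k_r−k_1) = 0.214×30.1/(1.23−0.214) = 6.441/1.016 = 6.340 mg/L.
e^(−k_1 t) = e^(−0.214×1.050) = 0.7988; e^(−k_r t) = e^(−1.23×1.050) = 0.2749.
D = 6.340 × (0.7988 − 0.2749) + 1.12 × 0.2749 = 3.321 + 0.3078 = 3.629 mg/L.
DO = C_s − D = 9.57 − 3.629 = 5.941 mg/L.

DO ≈ 5.94 mg/L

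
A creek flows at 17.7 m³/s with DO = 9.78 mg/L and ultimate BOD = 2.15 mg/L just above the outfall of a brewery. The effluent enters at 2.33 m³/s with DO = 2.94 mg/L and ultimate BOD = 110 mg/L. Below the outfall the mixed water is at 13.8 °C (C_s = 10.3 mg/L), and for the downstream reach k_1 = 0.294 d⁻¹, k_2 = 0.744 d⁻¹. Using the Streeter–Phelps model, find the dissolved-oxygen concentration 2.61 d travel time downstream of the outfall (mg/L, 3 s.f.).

DO ≈ 7.03 mg/L

Mixed DO = (17.7×9.78 + 2.33×2.94)/(17.7+2.33) = 180.0/20.03 = 8.984 mg/L.
Mixed L₀ = (17.7×2.15 + 2.33×110)/(20.03) = 294.4/20.03 = 14.70 mg/L.
Initial deficit D₀ = C_s − DO₀ = 10.3 − 8.984 = 1.316 mg/L.
D(2.61) = [0.294×14.70/(0.744−0.294)](e^(−0.294×2.61) − e^(−0.744×2.61)) + 1.316 e^(−0.744×2.61)
= 9.601 × (0.4642 − 0.1434) + 1.316 × 0.1434 = 3.269 mg/L.
DO = 10.3 − 3.269 = 7.031 mg/L.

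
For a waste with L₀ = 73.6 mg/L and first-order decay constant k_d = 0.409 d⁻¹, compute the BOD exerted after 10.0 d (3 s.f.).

y_t = L₀(1 − e^(−k_d t)) = 73.6 × (1 − e^(−0.409×10.0))
= 73.6 × (1 − 0.01674) = 73.6 × 0.9833 = 72.37 mg/L.

y ≈ 72.4 mg/L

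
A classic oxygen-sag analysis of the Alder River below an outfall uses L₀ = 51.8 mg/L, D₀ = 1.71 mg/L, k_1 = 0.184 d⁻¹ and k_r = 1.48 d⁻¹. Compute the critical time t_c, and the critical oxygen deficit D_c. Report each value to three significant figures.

t_c = [1/(k_r−k_1)] ln[(k_r/k_1)(1 − D₀(k_r−k_1)/(k_1 L₀))]
= [1/(1.48−0.184)] ln[(1.48/0.184)(1 − 1.71×1.296/(0.184×51.8))]
= (1/1.296) ln[8.043 × 0.7675] = 0.7716 × ln(6.173) = 0.7716 × 1.820 = 1.404 d.
L(t_c) = L₀ e^(−k_1 t_c) = 51.8 × 0.7723 = 40.00 mg/L, and at the critical point k_r D_c = k_1 L, so D_c = (0.184/1.48) × 40.00 = 4.973 mg/L.

t_c ≈ 1.40 d; D_c ≈ 4.97 mg/L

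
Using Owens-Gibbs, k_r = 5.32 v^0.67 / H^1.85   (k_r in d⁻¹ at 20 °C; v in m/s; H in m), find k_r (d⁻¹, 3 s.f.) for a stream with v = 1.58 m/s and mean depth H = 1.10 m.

k_r = 5.32 × 1.58^0.67 / 1.10^1.85 = 5.32 × 1.359 / 1.193 = 6.059 d⁻¹.

k_r ≈ 6.06 d⁻¹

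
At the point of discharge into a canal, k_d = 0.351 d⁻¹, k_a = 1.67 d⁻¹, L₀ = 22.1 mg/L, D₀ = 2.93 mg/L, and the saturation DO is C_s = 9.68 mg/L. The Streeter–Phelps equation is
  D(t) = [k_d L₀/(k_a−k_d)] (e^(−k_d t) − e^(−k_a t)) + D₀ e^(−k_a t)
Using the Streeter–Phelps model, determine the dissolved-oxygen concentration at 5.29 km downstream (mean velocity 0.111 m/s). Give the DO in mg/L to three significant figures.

DO ≈ 6.01 mg/L

Travel time t = x/v = 5.29 km / (0.111 m/s) = 5290 m / 0.111 m/s = 47660 s = 0.5516 d.
k_d L₀/(k_a−k_d) = 0.351×22.1/(1.67−0.351) = 7.757/1.319 = 5.881 mg/L.
e^(−k_d t) = e^(−0.351×0.5516) = 0.8240; e^(−k_a t) = e^(−1.67×0.5516) = 0.3981.
D = 5.881 × (0.8240 − 0.3981) + 2.93 × 0.3981 = 2.505 + 1.166 = 3.671 mg/L.
DO = C_s − D = 9.68 − 3.671 = 6.009 mg/L.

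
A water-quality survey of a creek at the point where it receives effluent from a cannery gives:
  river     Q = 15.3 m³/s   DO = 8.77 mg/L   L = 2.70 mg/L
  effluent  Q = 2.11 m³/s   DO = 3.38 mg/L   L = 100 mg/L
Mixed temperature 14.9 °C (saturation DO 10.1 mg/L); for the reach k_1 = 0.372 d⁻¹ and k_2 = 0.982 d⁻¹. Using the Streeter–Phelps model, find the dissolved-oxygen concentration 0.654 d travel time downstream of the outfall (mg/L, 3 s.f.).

DO ≈ 6.78 mg/L

Mixed DO = (15.3×8.77 + 2.11×3.38)/(15.3+2.11) = 141.3/17.41 = 8.117 mg/L.
Mixed L₀ = (15.3×2.70 + 2.11×100)/(17.41) = 252.3/17.41 = 14.49 mg/L.
Initial deficit D₀ = C_s − DO₀ = 10.1 − 8.117 = 1.983 mg/L.
D(0.654) = [0.372×14.49/(0.982−0.372)](e^(−0.372×0.654) − e^(−0.982×0.654)) + 1.983 e^(−0.982×0.654)
= 8.838 × (0.7840 − 0.5261) + 1.983 × 0.5261 = 3.323 mg/L.
DO = 10.1 − 3.323 = 6.777 mg/L.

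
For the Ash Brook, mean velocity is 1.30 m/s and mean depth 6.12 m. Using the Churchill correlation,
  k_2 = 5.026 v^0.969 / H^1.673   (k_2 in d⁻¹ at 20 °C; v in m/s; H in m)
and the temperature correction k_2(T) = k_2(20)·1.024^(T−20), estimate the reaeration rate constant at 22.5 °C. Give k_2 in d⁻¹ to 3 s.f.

k_2 ≈ 0.332 d⁻¹

k_2(20) = 5.026 × 1.30^0.969 / 6.12^1.673 = 5.026 × 1.289 / 20.71 = 0.3129 d⁻¹.
k_2(22.5) = 0.3129 × 1.024^(22.5−20) = 0.3129 × 1.061 = 0.3320 d⁻¹.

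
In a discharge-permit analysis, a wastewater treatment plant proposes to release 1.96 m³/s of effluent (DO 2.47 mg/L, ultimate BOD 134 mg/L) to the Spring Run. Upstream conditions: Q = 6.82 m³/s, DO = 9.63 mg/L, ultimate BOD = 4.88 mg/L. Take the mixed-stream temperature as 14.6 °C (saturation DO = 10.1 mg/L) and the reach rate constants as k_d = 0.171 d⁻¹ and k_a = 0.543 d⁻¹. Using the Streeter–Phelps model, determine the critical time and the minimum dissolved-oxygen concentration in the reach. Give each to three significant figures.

t_c ≈ 2.72 d; minimum DO ≈ 3.43 mg/L

Mixed DO = (6.82×9.63 + 1.96×2.47)/(6.82+1.96) = 70.52/8.780 = 8.032 mg/L.
Mixed L₀ = (6.82×4.88 + 1.96×134)/(8.780) = 295.9/8.780 = 33.70 mg/L.
Initial deficit D₀ = C_s − DO₀ = 10.1 − 8.032 = 2.068 mg/L.
t_c = (1/0.3720) ln[(0.543/0.171)(1 − 2.068×0.3720/(0.171×33.70))] = 2.688 × ln(2.752) = 2.721 d.
D_c = (0.171/0.543) × 33.70 × e^(−0.171×2.721) = 0.3149 × 33.70 × 0.6280 = 6.665 mg/L.
Minimum DO = 10.1 − 6.665 = 3.435 mg/L.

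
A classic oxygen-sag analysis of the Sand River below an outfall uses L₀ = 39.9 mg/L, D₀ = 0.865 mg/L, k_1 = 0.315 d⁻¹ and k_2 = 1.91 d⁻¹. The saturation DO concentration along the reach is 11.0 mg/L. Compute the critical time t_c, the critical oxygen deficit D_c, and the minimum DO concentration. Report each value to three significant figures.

t_c ≈ 1.06 d; D_c ≈ 4.72 mg/L; min DO ≈ 6.28 mg/L

With k_2/k_1 = 6.063 and 1 − D₀(k_2−k_1)/(k_1 L₀) = 0.8902,
t_c = ln(6.063 × 0.8902) / (1.91 − 0.315) = ln(5.398) / 1.595 = 1.686/1.595 = 1.057 d.
L(t_c) = L₀ e^(−k_1 t_c) = 39.9 × 0.7168 = 28.60 mg/L, and at the critical point k_2 D_c = k_1 L, so D_c = (0.315/1.91) × 28.60 = 4.717 mg/L.
Minimum DO = C_s − D_c = 11.0 − 4.717 = 6.283 mg/L.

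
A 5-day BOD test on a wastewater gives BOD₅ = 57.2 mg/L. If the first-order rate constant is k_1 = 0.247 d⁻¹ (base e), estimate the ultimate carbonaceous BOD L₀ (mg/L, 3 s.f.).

L₀ ≈ 80.7 mg/L

BOD₅ = L₀(1 − e^(−5k_1)) ⇒ L₀ = BOD₅ / (1 − e^(−5×0.247))
= 57.2 / (1 − 0.2908) = 57.2 / 0.7092 = 80.66 mg/L.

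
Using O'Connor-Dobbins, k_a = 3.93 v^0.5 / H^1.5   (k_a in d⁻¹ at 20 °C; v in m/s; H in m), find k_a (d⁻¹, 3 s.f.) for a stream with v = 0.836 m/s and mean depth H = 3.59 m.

k_a = 3.93 × 0.836^0.5 / 3.59^1.5 = 3.93 × 0.9143 / 6.802 = 0.5283 d⁻¹.

k_a ≈ 0.528 d⁻¹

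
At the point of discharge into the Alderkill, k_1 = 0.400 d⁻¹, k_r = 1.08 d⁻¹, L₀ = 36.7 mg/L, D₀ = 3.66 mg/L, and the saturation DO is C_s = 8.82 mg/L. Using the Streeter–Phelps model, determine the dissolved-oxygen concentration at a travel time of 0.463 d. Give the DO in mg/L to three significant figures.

k_1 L₀/(k_r−k_1) = 0.400×36.7/(1.08−0.400) = 14.68/0.6800 = 21.59 mg/L.
e^(−k_1 t) = e^(−0.400×0.4630) = 0.8309; e^(−k_r t) = e^(−1.08×0.4630) = 0.6065.
D = 21.59 × (0.8309 − 0.6065) + 3.66 × 0.6065 = 4.845 + 2.220 = 7.065 mg/L.
DO = C_s − D = 8.82 − 7.065 = 1.755 mg/L.

DO ≈ 1.76 mg/L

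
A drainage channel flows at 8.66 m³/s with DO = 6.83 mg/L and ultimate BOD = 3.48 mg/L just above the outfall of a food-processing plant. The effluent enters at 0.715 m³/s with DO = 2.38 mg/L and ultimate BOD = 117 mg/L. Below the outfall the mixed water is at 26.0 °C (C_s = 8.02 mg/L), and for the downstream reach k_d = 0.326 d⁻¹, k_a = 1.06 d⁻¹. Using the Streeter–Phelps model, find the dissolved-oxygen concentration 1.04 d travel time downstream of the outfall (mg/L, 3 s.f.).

Mixed DO = (8.66×6.83 + 0.715×2.38)/(8.66+0.715) = 60.85/9.375 = 6.491 mg/L.
Mixed L₀ = (8.66×3.48 + 0.715×117)/(9.375) = 113.8/9.375 = 12.14 mg/L.
Initial deficit D₀ = C_s − DO₀ = 8.02 − 6.491 = 1.529 mg/L.
D(1.04) = [0.326×12.14/(1.06−0.326)](e^(−0.326×1.04) − e^(−1.06×1.04)) + 1.529 e^(−1.06×1.04)
= 5.391 × (0.7125 − 0.3321) + 1.529 × 0.3321 = 2.558 mg/L.
DO = 8.02 − 2.558 = 5.462 mg/L.

DO ≈ 5.46 mg/L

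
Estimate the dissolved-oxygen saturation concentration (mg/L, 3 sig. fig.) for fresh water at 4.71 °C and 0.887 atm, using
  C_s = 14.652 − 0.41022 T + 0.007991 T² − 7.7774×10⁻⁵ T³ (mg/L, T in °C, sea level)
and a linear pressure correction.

C_s ≈ 11.4 mg/L

At sea level: C_s = 14.652 − 0.41022×4.71 + 0.007991×4.71² − 7.7774×10⁻⁵×4.71³ = 12.89 mg/L.
Pressure correction: C_s' = 12.89 × 0.887 = 11.43 mg/L.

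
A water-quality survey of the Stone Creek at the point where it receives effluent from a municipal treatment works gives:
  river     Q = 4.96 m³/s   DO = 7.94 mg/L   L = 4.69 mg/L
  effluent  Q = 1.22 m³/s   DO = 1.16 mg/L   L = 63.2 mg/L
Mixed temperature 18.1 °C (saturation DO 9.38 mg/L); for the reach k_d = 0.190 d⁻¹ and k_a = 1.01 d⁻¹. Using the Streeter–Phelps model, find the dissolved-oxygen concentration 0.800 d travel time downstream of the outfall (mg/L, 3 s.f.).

DO ≈ 6.59 mg/L

Mixed DO = (4.96×7.94 + 1.22×1.16)/(4.96+1.22) = 40.80/6.180 = 6.602 mg/L.
Mixed L₀ = (4.96×4.69 + 1.22×63.2)/(6.180) = 100.4/6.180 = 16.24 mg/L.
Initial deficit D₀ = C_s − DO₀ = 9.38 − 6.602 = 2.778 mg/L.
D(0.800) = [0.190×16.24/(1.01−0.190)](e^(−0.190×0.800) − e^(−1.01×0.800)) + 2.778 e^(−1.01×0.800)
= 3.763 × (0.8590 − 0.4457) + 2.778 × 0.4457 = 2.794 mg/L.
DO = 9.38 − 2.794 = 6.586 mg/L.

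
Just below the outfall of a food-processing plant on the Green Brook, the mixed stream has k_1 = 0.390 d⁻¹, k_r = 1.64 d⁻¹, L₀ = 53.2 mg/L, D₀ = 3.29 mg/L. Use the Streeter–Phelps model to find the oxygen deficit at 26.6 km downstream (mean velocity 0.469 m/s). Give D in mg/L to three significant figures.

D ≈ 8.31 mg/L

Travel time t = x/v = 26.6 km / (0.469 m/s) = 26600 m / 0.469 m/s = 56720 s = 0.6564 d.
k_1 L₀/(k_r−k_1) = 0.390×53.2/(1.64−0.390) = 20.75/1.250 = 16.60 mg/L.
e^(−k_1 t) = e^(−0.390×0.6564) = 0.7741; e^(−k_r t) = e^(−1.64×0.6564) = 0.3408.
D = 16.60 × (0.7741 − 0.3408) + 3.29 × 0.3408 = 7.193 + 1.121 = 8.314 mg/L.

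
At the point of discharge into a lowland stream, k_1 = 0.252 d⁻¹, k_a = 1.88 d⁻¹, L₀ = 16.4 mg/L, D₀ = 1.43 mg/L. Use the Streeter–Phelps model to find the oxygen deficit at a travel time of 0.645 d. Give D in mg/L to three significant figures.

D ≈ 1.83 mg/L

k_1 L₀/(k_a−k_1) = 0.252×16.4/(1.88−0.252) = 4.133/1.628 = 2.539 mg/L.
e^(−k_1 t) = e^(−0.252×0.6450) = 0.8500; e^(−k_a t) = e^(−1.88×0.6450) = 0.2974.
D = 2.539 × (0.8500 − 0.2974) + 1.43 × 0.2974 = 1.403 + 0.4253 = 1.828 mg/L.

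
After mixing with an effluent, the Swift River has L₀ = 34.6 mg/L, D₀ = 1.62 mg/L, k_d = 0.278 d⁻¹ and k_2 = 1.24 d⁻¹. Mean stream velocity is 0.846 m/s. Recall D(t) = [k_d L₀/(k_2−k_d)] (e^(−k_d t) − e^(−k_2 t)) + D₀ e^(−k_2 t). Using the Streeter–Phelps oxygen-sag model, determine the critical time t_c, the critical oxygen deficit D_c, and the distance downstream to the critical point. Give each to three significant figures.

t_c ≈ 1.37 d; D_c ≈ 5.30 mg/L; x_c ≈ 100 km

t_c = [1/(k_2−k_d)] ln[(k_2/k_d)(1 − D₀(k_2−k_d)/(k_d L₀))]
= [1/(1.24−0.278)] ln[(1.24/0.278)(1 − 1.62×0.9620/(0.278×34.6))]
= (1/0.9620) ln[4.460 × 0.8380] = 1.040 × ln(3.738) = 1.040 × 1.318 = 1.371 d.
L(t_c) = L₀ e^(−k_d t_c) = 34.6 × 0.6832 = 23.64 mg/L, and at the critical point k_2 D_c = k_d L, so D_c = (0.278/1.24) × 23.64 = 5.299 mg/L.
x_c = v t_c = 0.846 m/s × 1.371 d × 86400 s/d = 100200 m ≈ 100 km.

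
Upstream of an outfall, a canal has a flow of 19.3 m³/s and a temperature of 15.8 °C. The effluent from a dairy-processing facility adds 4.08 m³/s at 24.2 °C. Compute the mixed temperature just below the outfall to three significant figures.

Flow-weighted mixing: C = (Q_r C_r + Q_w C_w)/(Q_r + Q_w)
= (19.3×15.8 + 4.08×24.2)/(19.3 + 4.08) = 403.7/23.38 = 17.27 °C.

17.3 °C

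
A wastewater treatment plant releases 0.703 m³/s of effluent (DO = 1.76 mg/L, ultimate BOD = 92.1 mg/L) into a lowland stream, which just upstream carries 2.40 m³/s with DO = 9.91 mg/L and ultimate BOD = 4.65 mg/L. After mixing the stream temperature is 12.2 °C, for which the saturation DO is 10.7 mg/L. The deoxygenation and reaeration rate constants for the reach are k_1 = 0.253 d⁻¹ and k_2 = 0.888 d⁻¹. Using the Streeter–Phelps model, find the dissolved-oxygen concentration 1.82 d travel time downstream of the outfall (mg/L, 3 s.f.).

Mixed DO = (2.40×9.91 + 0.703×1.76)/(2.40+0.703) = 25.02/3.103 = 8.064 mg/L.
Mixed L₀ = (2.40×4.65 + 0.703×92.1)/(3.103) = 75.91/3.103 = 24.46 mg/L.
Initial deficit D₀ = C_s − DO₀ = 10.7 − 8.064 = 2.636 mg/L.
D(1.82) = [0.253×24.46/(0.888−0.253)](e^(−0.253×1.82) − e^(−0.888×1.82)) + 2.636 e^(−0.888×1.82)
= 9.746 × (0.6310 − 0.1987) + 2.636 × 0.1987 = 4.737 mg/L.
DO = 10.7 − 4.737 = 5.963 mg/L.

DO ≈ 5.96 mg/L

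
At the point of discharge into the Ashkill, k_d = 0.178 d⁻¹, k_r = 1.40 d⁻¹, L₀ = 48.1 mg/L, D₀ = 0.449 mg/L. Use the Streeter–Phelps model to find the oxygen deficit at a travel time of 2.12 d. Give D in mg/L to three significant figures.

k_d L₀/(k_r−k_d) = 0.178×48.1/(1.40−0.178) = 8.562/1.222 = 7.006 mg/L.
e^(−k_d t) = e^(−0.178×2.120) = 0.6857; e^(−k_r t) = e^(−1.40×2.120) = 0.05141.
D = 7.006 × (0.6857 − 0.05141) + 0.449 × 0.05141 = 4.444 + 0.02308 = 4.467 mg/L.

D ≈ 4.47 mg/L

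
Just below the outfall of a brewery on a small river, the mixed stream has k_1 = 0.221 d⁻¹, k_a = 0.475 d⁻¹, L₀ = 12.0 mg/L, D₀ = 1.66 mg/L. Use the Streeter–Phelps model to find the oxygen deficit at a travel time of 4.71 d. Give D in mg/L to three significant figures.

D ≈ 2.75 mg/L

k_1 L₀/(k_a−k_1) = 0.221×12.0/(0.475−0.221) = 2.652/0.2540 = 10.44 mg/L.
e^(−k_1 t) = e^(−0.221×4.710) = 0.3531; e^(−k_a t) = e^(−0.475×4.710) = 0.1068.
D = 10.44 × (0.3531 − 0.1068) + 1.66 × 0.1068 = 2.572 + 0.1772 = 2.750 mg/L.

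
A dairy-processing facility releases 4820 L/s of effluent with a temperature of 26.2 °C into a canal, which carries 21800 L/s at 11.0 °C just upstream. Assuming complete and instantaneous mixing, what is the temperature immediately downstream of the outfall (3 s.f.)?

Flow-weighted mixing: C = (Q_r C_r + Q_w C_w)/(Q_r + Q_w)
= (21800×11.0 + 4820×26.2)/(21800 + 4820) = 366100/26620 = 13.75 °C.

13.8 °C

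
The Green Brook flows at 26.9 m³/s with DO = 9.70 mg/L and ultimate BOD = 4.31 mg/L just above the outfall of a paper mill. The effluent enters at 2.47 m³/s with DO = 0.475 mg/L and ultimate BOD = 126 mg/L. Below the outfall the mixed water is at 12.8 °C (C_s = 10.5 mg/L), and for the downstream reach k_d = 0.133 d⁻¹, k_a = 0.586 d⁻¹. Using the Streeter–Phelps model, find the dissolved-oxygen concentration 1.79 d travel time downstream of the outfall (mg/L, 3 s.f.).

Mixed DO = (26.9×9.70 + 2.47×0.475)/(26.9+2.47) = 262.1/29.37 = 8.924 mg/L.
Mixed L₀ = (26.9×4.31 + 2.47×126)/(29.37) = 427.2/29.37 = 14.54 mg/L.
Initial deficit D₀ = C_s − DO₀ = 10.5 − 8.924 = 1.576 mg/L.
D(1.79) = [0.133×14.54/(0.586−0.133)](e^(−0.133×1.79) − e^(−0.586×1.79)) + 1.576 e^(−0.586×1.79)
= 4.270 × (0.7881 − 0.3503) + 1.576 × 0.3503 = 2.422 mg/L.
DO = 10.5 − 2.422 = 8.078 mg/L.

DO ≈ 8.08 mg/L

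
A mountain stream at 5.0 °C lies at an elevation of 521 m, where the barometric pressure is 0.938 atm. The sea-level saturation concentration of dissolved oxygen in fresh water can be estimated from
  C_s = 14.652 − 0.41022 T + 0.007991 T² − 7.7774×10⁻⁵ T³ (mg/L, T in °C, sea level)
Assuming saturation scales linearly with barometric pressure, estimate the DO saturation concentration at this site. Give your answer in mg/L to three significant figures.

At sea level: C_s = 14.652 − 0.41022×5.0 + 0.007991×5.0² − 7.7774×10⁻⁵×5.0³ = 12.79 mg/L.
Pressure correction: C_s' = 12.79 × 0.938 = 12.00 mg/L.

C_s ≈ 12.0 mg/L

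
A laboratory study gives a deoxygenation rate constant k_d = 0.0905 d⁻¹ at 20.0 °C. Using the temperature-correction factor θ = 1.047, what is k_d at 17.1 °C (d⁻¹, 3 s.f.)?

k_d(T₂) = k_d(T₁) · θ^(T₂−T₁) = 0.0905 × 1.047^(17.1−20.0)
= 0.0905 × 1.047^-2.90 = 0.0905 × 0.8753 = 0.07921 d⁻¹.

k_d ≈ 0.0792 d⁻¹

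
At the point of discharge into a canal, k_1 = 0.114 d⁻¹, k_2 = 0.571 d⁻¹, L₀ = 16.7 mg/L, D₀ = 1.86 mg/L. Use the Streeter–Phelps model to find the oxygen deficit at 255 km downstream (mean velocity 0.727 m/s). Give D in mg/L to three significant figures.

D ≈ 2.40 mg/L

Travel time t = x/v = 255 km / (0.727 m/s) = 255000 m / 0.727 m/s = 350800 s = 4.060 d.
k_1 L₀/(k_2−k_1) = 0.114×16.7/(0.571−0.114) = 1.904/0.4570 = 4.166 mg/L.
e^(−k_1 t) = e^(−0.114×4.060) = 0.6295; e^(−k_2 t) = e^(−0.571×4.060) = 0.09846.
D = 4.166 × (0.6295 − 0.09846) + 1.86 × 0.09846 = 2.212 + 0.1831 = 2.395 mg/L.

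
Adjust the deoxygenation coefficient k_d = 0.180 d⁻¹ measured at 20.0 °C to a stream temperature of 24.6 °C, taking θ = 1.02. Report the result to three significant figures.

k_d(T₂) = k_d(T₁) · θ^(T₂−T₁) = 0.180 × 1.02^(24.6−20.0)
= 0.180 × 1.02^4.60 = 0.180 × 1.095 = 0.1972 d⁻¹.

k_d ≈ 0.197 d⁻¹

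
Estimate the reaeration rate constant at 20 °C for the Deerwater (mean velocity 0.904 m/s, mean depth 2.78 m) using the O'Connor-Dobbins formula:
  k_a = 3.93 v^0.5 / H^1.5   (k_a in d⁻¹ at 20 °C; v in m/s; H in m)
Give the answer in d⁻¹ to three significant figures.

k_a = 3.93 × 0.904^0.5 / 2.78^1.5 = 3.93 × 0.9508 / 4.635 = 0.8061 d⁻¹.

k_a ≈ 0.806 d⁻¹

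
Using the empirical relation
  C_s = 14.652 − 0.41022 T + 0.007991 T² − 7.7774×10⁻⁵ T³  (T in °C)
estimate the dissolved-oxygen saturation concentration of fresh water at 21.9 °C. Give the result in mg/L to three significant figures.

C_s ≈ 8.68 mg/L

C_s = 14.652 − 0.41022×21.9 + 0.007991×21.9² − 7.7774×10⁻⁵×21.9³ = 8.684 mg/L.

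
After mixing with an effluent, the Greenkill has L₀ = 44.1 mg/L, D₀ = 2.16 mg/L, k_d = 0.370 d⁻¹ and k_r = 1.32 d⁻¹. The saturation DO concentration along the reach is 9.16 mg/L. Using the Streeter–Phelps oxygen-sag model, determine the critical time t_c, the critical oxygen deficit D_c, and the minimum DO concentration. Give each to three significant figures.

At the critical point dD/dt = 0, so k_d L₀ e^(−k_d t) = k_r D. Substituting D(t) from the Streeter–Phelps equation and solving for t gives
t_c = ln[(k_r/k_d)(1 − D₀(k_r−k_d)/(k_d L₀))] / (k_r−k_d).
Here k_r−k_d = 0.9500 d⁻¹ and 1 − D₀(k_r−k_d)/(k_d L₀) = 1 − 2.16×0.9500/(0.370×44.1) = 0.8742, so
t_c = ln(3.568 × 0.8742) / 0.9500 = 1.137 / 0.9500 = 1.197 d.
L(t_c) = L₀ e^(−k_d t_c) = 44.1 × 0.6421 = 28.32 mg/L, and at the critical point k_r D_c = k_d L, so D_c = (0.370/1.32) × 28.32 = 7.937 mg/L.
Minimum DO = C_s − D_c = 9.16 − 7.937 = 1.223 mg/L.

t_c ≈ 1.20 d; D_c ≈ 7.94 mg/L; min DO ≈ 1.22 mg/L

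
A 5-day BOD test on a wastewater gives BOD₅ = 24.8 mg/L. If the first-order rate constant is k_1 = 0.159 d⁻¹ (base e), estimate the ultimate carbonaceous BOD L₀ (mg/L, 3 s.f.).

BOD₅ = L₀(1 − e^(−5k_1)) ⇒ L₀ = BOD₅ / (1 − e^(−5×0.159))
= 24.8 / (1 − 0.4516) = 24.8 / 0.5484 = 45.22 mg/L.

L₀ ≈ 45.2 mg/L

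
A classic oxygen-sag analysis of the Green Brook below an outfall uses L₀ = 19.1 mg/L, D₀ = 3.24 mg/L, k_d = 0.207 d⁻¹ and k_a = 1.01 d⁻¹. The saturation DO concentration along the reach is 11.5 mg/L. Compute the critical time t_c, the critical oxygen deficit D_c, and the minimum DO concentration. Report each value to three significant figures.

At the critical point dD/dt = 0, so k_d L₀ e^(−k_d t) = k_a D. Substituting D(t) from the Streeter–Phelps equation and solving for t gives
t_c = ln[(k_a/k_d)(1 − D₀(k_a−k_d)/(k_d L₀))] / (k_a−k_d).
Here k_a−k_d = 0.8030 d⁻¹ and 1 − D₀(k_a−k_d)/(k_d L₀) = 1 − 3.24×0.8030/(0.207×19.1) = 0.3420, so
t_c = ln(4.879 × 0.3420) / 0.8030 = 0.5119 / 0.8030 = 0.6375 d.
D_c = (k_d/k_a) L₀ e^(−k_d t_c) = (0.207/1.01) × 19.1 × e^(−0.207×0.6375) = 0.2050 × 19.1 × 0.8764 = 3.431 mg/L.
Minimum DO = C_s − D_c = 11.5 − 3.431 = 8.069 mg/L.

t_c ≈ 0.637 d; D_c ≈ 3.43 mg/L; min DO ≈ 8.07 mg/L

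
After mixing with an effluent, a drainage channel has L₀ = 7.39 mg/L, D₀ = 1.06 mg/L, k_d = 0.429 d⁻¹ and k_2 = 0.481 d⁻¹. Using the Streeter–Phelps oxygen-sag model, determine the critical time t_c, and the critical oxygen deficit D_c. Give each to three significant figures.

t_c = [1/(k_2−k_d)] ln[(k_2/k_d)(1 − D₀(k_2−k_d)/(k_d L₀))]
= [1/(0.481−0.429)] ln[(0.481/0.429)(1 − 1.06×0.05200/(0.429×7.39))]
= (1/0.05200) ln[1.121 × 0.9826] = 19.23 × ln(1.102) = 19.23 × 0.09687 = 1.863 d.
D_c = (k_d/k_2) L₀ e^(−k_d t_c) = (0.429/0.481) × 7.39 × e^(−0.429×1.863) = 0.8919 × 7.39 × 0.4497 = 2.964 mg/L.

t_c ≈ 1.86 d; D_c ≈ 2.96 mg/L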